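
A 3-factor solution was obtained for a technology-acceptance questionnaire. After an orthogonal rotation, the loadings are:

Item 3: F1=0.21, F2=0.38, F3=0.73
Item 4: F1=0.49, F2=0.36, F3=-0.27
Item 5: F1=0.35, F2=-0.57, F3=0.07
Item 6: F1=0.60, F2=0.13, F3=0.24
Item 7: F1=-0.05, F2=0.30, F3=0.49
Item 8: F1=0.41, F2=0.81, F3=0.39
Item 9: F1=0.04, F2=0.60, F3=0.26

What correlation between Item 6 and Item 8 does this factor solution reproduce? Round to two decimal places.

r̂ = Σ λ_i·λ_j across factors = (0.60)(0.41) + (0.13)(0.81) + (0.24)(0.39)
  = +0.2460 +0.1053 +0.0936 = 0.4449

0.44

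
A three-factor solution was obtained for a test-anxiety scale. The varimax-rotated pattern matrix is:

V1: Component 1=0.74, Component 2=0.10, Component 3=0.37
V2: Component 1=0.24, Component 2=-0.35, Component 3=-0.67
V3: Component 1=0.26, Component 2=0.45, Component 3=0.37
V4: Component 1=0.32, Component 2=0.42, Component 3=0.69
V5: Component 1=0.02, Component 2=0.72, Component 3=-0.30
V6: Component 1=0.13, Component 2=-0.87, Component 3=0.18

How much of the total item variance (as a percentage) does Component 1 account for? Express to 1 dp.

SS loadings for Component 1 = 0.74² + 0.24² + 0.26² + 0.32² + 0.02² + 0.13² = 0.7925
With 6 standardized items, total variance = 6. Proportion = 0.7925/6 = 0.1321 → 13.21%.

13.2%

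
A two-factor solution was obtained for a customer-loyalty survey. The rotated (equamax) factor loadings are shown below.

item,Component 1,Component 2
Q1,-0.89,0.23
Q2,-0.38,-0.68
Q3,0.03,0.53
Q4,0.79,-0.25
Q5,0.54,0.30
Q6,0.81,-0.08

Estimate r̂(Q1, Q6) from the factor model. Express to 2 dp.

r̂ = Σ λ_i·λ_j across factors = (-0.89)(0.81) + (0.23)(-0.08)
  = -0.7209 -0.0184 = -0.7393

-0.74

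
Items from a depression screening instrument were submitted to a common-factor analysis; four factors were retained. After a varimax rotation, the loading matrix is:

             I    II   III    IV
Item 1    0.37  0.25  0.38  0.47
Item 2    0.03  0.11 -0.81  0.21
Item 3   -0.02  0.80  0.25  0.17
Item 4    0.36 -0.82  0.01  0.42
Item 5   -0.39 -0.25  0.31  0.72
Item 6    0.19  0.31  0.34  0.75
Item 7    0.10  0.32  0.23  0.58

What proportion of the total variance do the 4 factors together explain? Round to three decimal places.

0.733

SS loadings by factor: 0.4660, 1.6480, 1.1277, 1.8876; total = 5.1293.
Total variance with 7 standardized items is 7, so the solution explains 5.1293/7 = 0.7328.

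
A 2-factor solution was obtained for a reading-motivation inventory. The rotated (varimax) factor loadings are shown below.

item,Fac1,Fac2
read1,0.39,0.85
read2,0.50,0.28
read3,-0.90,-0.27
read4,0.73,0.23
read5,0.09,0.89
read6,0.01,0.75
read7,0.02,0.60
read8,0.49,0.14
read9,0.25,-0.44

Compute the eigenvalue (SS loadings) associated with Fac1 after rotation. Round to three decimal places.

SS loadings for Fac1 = 0.39² + 0.50² + (-0.90)² + 0.73² + 0.09² + 0.01² + 0.02² + 0.49² + 0.25² = 0.1521 + 0.2500 + 0.8100 + 0.5329 + 0.0081 + 0.0001 + 0.0004 + 0.2401 + 0.0625 = 2.0562

2.056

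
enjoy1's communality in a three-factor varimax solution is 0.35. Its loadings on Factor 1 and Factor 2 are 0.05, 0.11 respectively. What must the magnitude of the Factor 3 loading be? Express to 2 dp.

Under orthogonal rotation h² = Σλ², so λ_Factor 3² = h² − (0.0146) = 0.35 − 0.0146 = 0.3354.
|λ| = √0.3354 = 0.5791.

0.58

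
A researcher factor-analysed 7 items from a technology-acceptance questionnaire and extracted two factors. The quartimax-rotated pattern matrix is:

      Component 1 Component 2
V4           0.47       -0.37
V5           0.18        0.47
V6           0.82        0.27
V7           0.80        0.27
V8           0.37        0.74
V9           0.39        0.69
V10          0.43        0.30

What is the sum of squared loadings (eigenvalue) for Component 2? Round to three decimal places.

SS loadings for Component 2 = (-0.37)² + 0.47² + 0.27² + 0.27² + 0.74² + 0.69² + 0.30² = 0.1369 + 0.2209 + 0.0729 + 0.0729 + 0.5476 + 0.4761 + 0.0900 = 1.6173

1.617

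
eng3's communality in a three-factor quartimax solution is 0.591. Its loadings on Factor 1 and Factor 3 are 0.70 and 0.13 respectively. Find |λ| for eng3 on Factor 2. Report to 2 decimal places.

Under orthogonal rotation h² = Σλ², so λ_Factor 2² = h² − (0.5069) = 0.591 − 0.5069 = 0.0841.
|λ| = √0.0841 = 0.2900.

0.29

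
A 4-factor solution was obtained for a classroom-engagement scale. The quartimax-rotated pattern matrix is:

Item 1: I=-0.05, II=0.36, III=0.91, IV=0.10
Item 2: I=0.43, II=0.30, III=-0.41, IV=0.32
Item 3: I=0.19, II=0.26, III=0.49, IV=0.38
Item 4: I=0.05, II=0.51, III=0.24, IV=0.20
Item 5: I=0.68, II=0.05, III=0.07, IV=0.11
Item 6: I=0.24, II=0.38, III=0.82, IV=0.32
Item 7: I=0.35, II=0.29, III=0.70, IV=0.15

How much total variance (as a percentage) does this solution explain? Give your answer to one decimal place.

Communalities: 0.9702, 0.5454, 0.4882, 0.3602, 0.4819, 0.9768, 0.7191; Σh² = 4.5418.
Total variance with 7 standardized items is 7, so the solution explains 4.5418/7 = 0.6488 = 64.88%.

64.9%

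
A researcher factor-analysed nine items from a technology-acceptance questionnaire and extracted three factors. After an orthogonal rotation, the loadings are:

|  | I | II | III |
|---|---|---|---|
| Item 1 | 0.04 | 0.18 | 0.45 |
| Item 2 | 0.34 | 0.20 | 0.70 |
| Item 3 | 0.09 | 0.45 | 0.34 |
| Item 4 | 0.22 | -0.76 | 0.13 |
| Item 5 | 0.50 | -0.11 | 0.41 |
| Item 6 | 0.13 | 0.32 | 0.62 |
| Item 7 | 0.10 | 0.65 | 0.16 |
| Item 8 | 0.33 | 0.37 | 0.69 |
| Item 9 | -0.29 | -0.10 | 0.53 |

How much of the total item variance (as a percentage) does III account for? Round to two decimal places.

SS loadings for III = 0.45² + 0.70² + 0.34² + 0.13² + 0.41² + 0.62² + 0.16² + 0.69² + 0.53² = 2.1601
With 9 standardized items, total variance = 9. Proportion = 2.1601/9 = 0.2400 → 24.00%.

24.00%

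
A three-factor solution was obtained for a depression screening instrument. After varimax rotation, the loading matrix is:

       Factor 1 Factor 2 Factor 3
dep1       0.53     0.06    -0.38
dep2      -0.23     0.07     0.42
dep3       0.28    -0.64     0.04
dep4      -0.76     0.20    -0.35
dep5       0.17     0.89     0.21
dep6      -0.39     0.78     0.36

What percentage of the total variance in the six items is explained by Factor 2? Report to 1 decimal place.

31.0%

SS loadings for Factor 2 = 0.06² + 0.07² + (-0.64)² + 0.20² + 0.89² + 0.78² = 1.8586
With 6 standardized items, total variance = 6. Proportion = 1.8586/6 = 0.3098 → 30.98%.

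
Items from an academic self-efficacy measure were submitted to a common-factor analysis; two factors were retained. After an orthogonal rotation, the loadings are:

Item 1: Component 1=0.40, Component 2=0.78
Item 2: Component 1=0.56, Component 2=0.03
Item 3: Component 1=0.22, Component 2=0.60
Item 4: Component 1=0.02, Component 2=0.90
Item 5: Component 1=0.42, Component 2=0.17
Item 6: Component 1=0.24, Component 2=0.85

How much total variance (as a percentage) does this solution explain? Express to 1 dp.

SS loadings by factor: 0.7564, 2.5307; total = 3.2871.
Total variance with 6 standardized items is 6, so the solution explains 3.2871/6 = 0.5479 = 54.79%.

54.8%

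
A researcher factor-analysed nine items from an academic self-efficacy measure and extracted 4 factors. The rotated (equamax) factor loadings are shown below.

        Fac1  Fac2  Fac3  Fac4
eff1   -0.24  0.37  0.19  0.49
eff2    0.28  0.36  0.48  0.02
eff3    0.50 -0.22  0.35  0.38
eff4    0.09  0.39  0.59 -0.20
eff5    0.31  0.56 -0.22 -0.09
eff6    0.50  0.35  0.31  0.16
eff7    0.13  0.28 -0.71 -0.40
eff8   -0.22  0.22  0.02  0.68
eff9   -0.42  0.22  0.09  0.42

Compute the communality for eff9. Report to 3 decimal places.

h² = (-0.42)² + 0.22² + 0.09² + 0.42² = 0.1764 + 0.0484 + 0.0081 + 0.1764 = 0.4093

0.409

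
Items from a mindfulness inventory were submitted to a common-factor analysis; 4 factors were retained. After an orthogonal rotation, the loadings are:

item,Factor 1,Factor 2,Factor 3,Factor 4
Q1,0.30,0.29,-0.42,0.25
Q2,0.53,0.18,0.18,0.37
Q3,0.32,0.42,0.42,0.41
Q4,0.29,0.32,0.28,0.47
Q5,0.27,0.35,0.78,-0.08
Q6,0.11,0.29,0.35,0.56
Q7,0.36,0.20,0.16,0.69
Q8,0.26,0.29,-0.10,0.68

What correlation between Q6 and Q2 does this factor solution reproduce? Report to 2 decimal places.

0.38

r̂ = Σ λ_i·λ_j across factors = (0.11)(0.53) + (0.29)(0.18) + (0.35)(0.18) + (0.56)(0.37)
  = +0.0583 +0.0522 +0.0630 +0.2072 = 0.3807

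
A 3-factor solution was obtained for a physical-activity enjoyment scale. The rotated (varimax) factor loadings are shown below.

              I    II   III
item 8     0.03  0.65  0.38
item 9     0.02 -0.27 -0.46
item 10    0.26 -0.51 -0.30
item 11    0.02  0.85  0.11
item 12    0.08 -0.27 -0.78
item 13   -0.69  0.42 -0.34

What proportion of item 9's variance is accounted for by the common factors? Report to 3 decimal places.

0.285

h² = 0.02² + (-0.27)² + (-0.46)² = 0.0004 + 0.0729 + 0.2116 = 0.2849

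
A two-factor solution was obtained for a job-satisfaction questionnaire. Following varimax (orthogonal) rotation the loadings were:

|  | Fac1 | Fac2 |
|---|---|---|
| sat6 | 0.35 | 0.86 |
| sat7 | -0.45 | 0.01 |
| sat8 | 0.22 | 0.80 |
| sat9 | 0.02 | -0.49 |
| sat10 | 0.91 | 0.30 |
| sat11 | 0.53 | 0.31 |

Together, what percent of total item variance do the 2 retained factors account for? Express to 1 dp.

54.8%

Communalities: 0.8621, 0.2026, 0.6884, 0.2405, 0.9181, 0.3770; Σh² = 3.2887.
Total variance with 6 standardized items is 6, so the solution explains 3.2887/6 = 0.5481 = 54.81%.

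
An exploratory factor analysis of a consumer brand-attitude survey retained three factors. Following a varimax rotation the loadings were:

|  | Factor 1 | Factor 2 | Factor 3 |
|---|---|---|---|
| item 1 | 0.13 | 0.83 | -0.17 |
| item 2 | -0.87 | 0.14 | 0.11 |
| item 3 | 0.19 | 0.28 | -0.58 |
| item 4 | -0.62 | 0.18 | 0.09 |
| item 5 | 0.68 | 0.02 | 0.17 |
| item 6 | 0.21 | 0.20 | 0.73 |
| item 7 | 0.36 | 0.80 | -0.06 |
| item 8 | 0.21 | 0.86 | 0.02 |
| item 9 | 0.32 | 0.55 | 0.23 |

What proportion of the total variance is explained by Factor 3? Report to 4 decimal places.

0.1116

SS loadings for Factor 3 = (-0.17)² + 0.11² + (-0.58)² + 0.09² + 0.17² + 0.73² + (-0.06)² + 0.02² + 0.23² = 1.0042
Proportion of variance = 1.0042 / 9 = 0.1116.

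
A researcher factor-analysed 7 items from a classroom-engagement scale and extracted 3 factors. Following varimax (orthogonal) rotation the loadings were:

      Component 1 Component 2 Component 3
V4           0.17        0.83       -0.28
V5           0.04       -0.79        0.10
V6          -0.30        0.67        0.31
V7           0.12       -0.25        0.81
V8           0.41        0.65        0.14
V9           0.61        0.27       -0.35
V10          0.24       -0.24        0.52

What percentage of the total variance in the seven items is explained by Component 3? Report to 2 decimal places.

17.90%

SS loadings for Component 3 = (-0.28)² + 0.10² + 0.31² + 0.81² + 0.14² + (-0.35)² + 0.52² = 1.2531
With 7 standardized items, total variance = 7. Proportion = 1.2531/7 = 0.1790 → 17.90%.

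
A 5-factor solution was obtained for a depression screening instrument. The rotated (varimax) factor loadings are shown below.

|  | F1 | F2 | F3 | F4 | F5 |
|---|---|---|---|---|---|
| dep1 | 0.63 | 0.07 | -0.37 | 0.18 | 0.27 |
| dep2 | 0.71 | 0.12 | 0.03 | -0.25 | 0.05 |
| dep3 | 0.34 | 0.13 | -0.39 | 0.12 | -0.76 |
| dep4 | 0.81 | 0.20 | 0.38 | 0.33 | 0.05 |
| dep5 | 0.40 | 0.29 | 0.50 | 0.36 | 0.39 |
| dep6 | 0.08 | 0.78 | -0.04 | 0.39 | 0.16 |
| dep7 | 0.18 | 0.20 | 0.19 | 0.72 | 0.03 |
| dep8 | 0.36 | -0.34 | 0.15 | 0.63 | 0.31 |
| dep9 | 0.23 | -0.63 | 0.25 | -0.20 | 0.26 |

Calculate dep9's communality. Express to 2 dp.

0.62

h² = 0.23² + (-0.63)² + 0.25² + (-0.20)² + 0.26² = 0.0529 + 0.3969 + 0.0625 + 0.0400 + 0.0676 = 0.6199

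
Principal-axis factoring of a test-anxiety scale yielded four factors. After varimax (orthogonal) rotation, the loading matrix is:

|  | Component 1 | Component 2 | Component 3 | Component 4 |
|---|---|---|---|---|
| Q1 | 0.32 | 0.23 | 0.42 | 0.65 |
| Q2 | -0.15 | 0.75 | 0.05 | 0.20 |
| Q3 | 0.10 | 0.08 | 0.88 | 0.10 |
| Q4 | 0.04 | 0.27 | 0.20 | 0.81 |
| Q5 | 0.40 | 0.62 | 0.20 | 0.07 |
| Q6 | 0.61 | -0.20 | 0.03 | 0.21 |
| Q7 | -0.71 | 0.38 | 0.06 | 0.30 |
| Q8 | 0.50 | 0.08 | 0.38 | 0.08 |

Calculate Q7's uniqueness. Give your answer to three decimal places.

h² = (-0.71)² + 0.38² + 0.06² + 0.30² = 0.5041 + 0.1444 + 0.0036 + 0.0900 = 0.7421
Uniqueness u² = 1 − h² = 1 − 0.7421 = 0.2579

0.258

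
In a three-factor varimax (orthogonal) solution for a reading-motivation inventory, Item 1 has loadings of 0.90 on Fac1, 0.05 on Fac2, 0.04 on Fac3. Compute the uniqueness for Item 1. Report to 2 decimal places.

h² = 0.90² + 0.05² + 0.04² = 0.8100 + 0.0025 + 0.0016 = 0.8141
Uniqueness u² = 1 − h² = 1 − 0.8141 = 0.1859

0.19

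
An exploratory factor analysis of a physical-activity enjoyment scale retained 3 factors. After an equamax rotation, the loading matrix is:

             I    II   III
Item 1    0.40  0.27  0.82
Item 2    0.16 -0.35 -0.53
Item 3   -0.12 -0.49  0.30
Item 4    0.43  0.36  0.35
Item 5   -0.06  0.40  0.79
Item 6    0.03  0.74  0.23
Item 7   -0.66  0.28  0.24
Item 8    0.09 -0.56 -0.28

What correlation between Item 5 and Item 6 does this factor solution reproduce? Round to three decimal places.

r̂ = Σ λ_i·λ_j across factors = (-0.06)(0.03) + (0.40)(0.74) + (0.79)(0.23)
  = -0.0018 +0.2960 +0.1817 = 0.4759

0.476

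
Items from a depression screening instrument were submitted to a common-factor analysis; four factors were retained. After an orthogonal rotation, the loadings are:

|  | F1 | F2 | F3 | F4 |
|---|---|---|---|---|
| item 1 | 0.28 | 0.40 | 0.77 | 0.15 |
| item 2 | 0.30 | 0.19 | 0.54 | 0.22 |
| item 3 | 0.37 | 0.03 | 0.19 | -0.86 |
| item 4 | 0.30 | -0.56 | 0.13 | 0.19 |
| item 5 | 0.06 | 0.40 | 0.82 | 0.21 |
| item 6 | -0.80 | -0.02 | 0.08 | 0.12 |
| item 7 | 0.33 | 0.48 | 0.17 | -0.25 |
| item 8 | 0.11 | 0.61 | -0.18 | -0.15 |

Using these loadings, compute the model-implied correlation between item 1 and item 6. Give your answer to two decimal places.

r̂ = Σ λ_i·λ_j across factors = (0.28)(-0.80) + (0.40)(-0.02) + (0.77)(0.08) + (0.15)(0.12)
  = -0.2240 -0.0080 +0.0616 +0.0180 = -0.1524

-0.15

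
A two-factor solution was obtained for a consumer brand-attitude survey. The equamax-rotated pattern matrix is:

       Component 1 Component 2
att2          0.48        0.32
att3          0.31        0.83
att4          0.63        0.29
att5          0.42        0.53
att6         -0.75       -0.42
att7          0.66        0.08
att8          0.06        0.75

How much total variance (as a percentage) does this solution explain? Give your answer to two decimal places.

54.33%

SS loadings by factor: 1.9015, 1.9016; total = 3.8031.
Total variance with 7 standardized items is 7, so the solution explains 3.8031/7 = 0.5433 = 54.33%.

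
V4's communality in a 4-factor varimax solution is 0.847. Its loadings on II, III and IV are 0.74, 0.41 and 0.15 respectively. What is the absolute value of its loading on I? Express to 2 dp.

0.33

Under orthogonal rotation h² = Σλ², so λ_I² = h² − (0.7382) = 0.847 − 0.7382 = 0.1088.
|λ| = √0.1088 = 0.3298.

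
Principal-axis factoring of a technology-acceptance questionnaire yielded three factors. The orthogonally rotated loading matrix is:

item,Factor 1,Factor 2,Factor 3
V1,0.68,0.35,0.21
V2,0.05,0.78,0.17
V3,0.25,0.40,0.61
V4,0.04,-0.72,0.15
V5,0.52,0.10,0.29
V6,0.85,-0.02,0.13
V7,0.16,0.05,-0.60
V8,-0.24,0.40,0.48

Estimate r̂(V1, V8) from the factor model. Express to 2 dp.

r̂ = Σ λ_i·λ_j across factors = (0.68)(-0.24) + (0.35)(0.40) + (0.21)(0.48)
  = -0.1632 +0.1400 +0.1008 = 0.0776

0.08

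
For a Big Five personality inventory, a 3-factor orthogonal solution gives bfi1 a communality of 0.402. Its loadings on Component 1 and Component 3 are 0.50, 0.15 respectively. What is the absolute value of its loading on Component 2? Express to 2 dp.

Under orthogonal rotation h² = Σλ², so λ_Component 2² = h² − (0.2725) = 0.402 − 0.2725 = 0.1295.
|λ| = √0.1295 = 0.3599.

0.36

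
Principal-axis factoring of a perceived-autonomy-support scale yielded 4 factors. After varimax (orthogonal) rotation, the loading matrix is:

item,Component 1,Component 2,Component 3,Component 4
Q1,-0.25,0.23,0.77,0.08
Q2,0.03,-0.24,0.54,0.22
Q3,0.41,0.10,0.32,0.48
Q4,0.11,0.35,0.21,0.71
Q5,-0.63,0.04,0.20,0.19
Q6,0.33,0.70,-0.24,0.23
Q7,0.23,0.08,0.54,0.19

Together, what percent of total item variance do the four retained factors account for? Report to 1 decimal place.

55.4%

Communalities: 0.7147, 0.3985, 0.5109, 0.6828, 0.4746, 0.7094, 0.3870; Σh² = 3.8779.
Total variance with 7 standardized items is 7, so the solution explains 3.8779/7 = 0.5540 = 55.40%.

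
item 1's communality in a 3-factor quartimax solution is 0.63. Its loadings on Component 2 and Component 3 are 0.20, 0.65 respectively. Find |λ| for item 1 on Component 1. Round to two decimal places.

0.41

Under orthogonal rotation h² = Σλ², so λ_Component 1² = h² − (0.4625) = 0.63 − 0.4625 = 0.1675.
|λ| = √0.1675 = 0.4093.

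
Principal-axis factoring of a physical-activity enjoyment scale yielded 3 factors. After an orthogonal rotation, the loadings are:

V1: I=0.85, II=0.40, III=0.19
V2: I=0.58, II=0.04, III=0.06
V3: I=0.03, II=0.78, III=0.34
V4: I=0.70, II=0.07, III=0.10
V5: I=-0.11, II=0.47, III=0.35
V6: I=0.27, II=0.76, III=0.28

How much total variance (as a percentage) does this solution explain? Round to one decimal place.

SS loadings by factor: 1.6348, 1.5734, 0.3662; total = 3.5744.
Total variance with 6 standardized items is 6, so the solution explains 3.5744/6 = 0.5957 = 59.57%.

59.6%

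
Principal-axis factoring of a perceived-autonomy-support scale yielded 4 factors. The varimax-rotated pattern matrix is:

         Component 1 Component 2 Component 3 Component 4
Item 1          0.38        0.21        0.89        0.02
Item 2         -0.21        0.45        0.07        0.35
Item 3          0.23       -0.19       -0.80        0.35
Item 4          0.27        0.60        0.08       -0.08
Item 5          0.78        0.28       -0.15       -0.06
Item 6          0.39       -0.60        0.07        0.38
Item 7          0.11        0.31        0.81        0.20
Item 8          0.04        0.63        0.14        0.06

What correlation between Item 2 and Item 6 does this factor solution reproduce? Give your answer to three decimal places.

-0.214

r̂ = Σ λ_i·λ_j across factors = (-0.21)(0.39) + (0.45)(-0.60) + (0.07)(0.07) + (0.35)(0.38)
  = -0.0819 -0.2700 +0.0049 +0.1330 = -0.2140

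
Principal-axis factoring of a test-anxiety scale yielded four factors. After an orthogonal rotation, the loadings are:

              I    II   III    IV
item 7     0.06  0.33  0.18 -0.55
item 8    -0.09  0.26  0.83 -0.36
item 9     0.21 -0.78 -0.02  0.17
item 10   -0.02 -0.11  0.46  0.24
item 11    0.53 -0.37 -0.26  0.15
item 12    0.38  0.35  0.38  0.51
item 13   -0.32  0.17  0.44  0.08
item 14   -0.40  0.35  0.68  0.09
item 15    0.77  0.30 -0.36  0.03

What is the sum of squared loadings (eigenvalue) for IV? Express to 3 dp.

SS loadings for IV = (-0.55)² + (-0.36)² + 0.17² + 0.24² + 0.15² + 0.51² + 0.08² + 0.09² + 0.03² = 0.3025 + 0.1296 + 0.0289 + 0.0576 + 0.0225 + 0.2601 + 0.0064 + 0.0081 + 0.0009 = 0.8166

0.817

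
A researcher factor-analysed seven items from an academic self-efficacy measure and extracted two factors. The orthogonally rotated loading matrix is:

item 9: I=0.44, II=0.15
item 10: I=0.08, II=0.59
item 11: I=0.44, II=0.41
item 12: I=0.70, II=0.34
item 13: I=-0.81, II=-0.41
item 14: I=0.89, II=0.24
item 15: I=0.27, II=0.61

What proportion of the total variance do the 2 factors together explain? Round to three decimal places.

0.522

Communalities: 0.2161, 0.3545, 0.3617, 0.6056, 0.8242, 0.8497, 0.4450; Σh² = 3.6568.
Total variance with 7 standardized items is 7, so the solution explains 3.6568/7 = 0.5224.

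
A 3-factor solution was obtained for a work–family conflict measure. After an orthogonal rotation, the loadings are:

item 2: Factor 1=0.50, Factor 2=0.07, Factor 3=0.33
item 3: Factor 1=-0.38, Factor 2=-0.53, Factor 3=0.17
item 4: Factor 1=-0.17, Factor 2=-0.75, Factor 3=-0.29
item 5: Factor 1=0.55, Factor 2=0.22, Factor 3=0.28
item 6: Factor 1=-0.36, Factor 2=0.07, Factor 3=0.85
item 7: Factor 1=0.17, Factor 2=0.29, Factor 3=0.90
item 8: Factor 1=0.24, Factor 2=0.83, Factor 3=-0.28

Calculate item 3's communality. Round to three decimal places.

0.454

h² = (-0.38)² + (-0.53)² + 0.17² = 0.1444 + 0.2809 + 0.0289 = 0.4542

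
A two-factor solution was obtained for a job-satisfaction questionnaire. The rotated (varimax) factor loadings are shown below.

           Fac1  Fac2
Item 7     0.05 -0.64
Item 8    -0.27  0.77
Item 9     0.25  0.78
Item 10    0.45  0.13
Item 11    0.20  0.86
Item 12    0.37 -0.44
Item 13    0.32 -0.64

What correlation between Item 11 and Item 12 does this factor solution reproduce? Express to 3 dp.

-0.304

r̂ = Σ λ_i·λ_j across factors = (0.20)(0.37) + (0.86)(-0.44)
  = +0.0740 -0.3784 = -0.3044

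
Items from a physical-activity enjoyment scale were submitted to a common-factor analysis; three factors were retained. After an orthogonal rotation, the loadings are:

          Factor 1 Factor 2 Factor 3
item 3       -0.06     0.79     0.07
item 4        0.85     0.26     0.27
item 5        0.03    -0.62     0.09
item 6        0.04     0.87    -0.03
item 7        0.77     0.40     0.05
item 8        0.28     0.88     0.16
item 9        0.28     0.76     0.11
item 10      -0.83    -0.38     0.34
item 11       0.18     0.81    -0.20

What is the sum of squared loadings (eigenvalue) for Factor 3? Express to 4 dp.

SS loadings for Factor 3 = 0.07² + 0.27² + 0.09² + (-0.03)² + 0.05² + 0.16² + 0.11² + 0.34² + (-0.20)² = 0.0049 + 0.0729 + 0.0081 + 0.0009 + 0.0025 + 0.0256 + 0.0121 + 0.1156 + 0.0400 = 0.2826

0.2826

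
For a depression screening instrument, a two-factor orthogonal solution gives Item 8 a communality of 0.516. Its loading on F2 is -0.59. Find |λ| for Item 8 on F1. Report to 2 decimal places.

0.41

Under orthogonal rotation h² = Σλ², so λ_F1² = h² − (0.3481) = 0.516 − 0.3481 = 0.1679.
|λ| = √0.1679 = 0.4098.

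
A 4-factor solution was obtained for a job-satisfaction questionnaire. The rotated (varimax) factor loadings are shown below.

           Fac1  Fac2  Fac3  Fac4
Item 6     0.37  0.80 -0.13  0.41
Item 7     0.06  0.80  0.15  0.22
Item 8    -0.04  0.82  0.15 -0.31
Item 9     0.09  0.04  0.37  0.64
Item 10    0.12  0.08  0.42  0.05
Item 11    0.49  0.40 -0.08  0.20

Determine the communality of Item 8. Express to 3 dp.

0.793

h² = (-0.04)² + 0.82² + 0.15² + (-0.31)² = 0.0016 + 0.6724 + 0.0225 + 0.0961 = 0.7926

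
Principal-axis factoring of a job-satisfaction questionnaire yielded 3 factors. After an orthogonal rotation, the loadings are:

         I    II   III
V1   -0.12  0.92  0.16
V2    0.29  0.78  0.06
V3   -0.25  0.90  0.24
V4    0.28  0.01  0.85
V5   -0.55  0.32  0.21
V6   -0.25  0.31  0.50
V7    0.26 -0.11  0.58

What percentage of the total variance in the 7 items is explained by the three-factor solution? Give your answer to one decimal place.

65.5%

Communalities: 0.8864, 0.6961, 0.9301, 0.8010, 0.4490, 0.4086, 0.4161; Σh² = 4.5873.
Total variance with 7 standardized items is 7, so the solution explains 4.5873/7 = 0.6553 = 65.53%.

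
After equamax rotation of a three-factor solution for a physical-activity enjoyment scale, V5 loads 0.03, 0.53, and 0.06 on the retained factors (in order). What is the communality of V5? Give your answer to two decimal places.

h² = 0.03² + 0.53² + 0.06² = 0.0009 + 0.2809 + 0.0036 = 0.2854

0.29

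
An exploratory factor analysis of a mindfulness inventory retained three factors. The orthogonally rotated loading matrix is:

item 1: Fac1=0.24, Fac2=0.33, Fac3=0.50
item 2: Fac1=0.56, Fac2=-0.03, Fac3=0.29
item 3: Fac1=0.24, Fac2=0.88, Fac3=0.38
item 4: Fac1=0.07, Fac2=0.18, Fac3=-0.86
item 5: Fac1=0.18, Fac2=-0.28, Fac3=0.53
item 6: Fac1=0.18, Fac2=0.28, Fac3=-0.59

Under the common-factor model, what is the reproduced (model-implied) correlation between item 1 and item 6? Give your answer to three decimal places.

r̂ = Σ λ_i·λ_j across factors = (0.24)(0.18) + (0.33)(0.28) + (0.50)(-0.59)
  = +0.0432 +0.0924 -0.2950 = -0.1594

-0.159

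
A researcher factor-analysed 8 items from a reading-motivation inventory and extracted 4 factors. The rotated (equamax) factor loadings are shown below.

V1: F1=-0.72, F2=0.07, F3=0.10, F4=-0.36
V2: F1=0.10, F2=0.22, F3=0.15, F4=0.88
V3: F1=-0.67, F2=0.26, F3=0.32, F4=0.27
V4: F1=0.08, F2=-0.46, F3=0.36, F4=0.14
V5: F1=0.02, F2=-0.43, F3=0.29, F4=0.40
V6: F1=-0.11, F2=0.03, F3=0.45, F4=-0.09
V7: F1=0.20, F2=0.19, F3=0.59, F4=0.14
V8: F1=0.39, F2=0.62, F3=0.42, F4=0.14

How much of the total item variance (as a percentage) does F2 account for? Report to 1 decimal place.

SS loadings for F2 = 0.07² + 0.22² + 0.26² + (-0.46)² + (-0.43)² + 0.03² + 0.19² + 0.62² = 0.9388
With 8 standardized items, total variance = 8. Proportion = 0.9388/8 = 0.1173 → 11.73%.

11.7%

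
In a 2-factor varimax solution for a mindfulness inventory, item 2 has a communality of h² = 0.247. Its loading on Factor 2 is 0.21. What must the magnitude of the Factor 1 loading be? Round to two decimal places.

0.45

Under orthogonal rotation h² = Σλ², so λ_Factor 1² = h² − (0.0441) = 0.247 − 0.0441 = 0.2029.
|λ| = √0.2029 = 0.4504.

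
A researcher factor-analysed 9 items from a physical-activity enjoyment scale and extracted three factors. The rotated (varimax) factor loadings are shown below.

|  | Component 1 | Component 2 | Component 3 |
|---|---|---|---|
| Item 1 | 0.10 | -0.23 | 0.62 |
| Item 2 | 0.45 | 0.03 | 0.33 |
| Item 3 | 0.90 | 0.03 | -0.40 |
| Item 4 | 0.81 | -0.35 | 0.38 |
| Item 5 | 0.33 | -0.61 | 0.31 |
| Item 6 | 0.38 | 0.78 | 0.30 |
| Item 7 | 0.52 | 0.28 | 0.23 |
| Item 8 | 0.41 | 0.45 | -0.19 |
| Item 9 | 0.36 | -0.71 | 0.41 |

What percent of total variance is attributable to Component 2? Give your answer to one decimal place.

21.6%

SS loadings for Component 2 = (-0.23)² + 0.03² + 0.03² + (-0.35)² + (-0.61)² + 0.78² + 0.28² + 0.45² + (-0.71)² = 1.9427
With 9 standardized items, total variance = 9. Proportion = 1.9427/9 = 0.2159 → 21.59%.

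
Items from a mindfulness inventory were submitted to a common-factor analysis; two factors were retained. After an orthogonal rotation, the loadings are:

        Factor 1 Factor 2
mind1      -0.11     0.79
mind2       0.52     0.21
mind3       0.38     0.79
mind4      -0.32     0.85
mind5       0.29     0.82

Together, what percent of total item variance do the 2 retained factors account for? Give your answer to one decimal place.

66.0%

SS loadings by factor: 0.6134, 2.6872; total = 3.3006.
Total variance with 5 standardized items is 5, so the solution explains 3.3006/5 = 0.6601 = 66.01%.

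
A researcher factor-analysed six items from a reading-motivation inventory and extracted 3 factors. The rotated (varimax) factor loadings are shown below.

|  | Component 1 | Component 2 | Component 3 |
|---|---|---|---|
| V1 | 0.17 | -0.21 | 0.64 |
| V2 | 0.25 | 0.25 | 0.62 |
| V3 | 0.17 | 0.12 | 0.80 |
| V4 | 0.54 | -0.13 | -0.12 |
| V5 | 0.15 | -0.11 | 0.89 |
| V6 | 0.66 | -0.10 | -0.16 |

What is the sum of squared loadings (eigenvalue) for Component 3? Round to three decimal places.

2.266

SS loadings for Component 3 = 0.64² + 0.62² + 0.80² + (-0.12)² + 0.89² + (-0.16)² = 0.4096 + 0.3844 + 0.6400 + 0.0144 + 0.7921 + 0.0256 = 2.2661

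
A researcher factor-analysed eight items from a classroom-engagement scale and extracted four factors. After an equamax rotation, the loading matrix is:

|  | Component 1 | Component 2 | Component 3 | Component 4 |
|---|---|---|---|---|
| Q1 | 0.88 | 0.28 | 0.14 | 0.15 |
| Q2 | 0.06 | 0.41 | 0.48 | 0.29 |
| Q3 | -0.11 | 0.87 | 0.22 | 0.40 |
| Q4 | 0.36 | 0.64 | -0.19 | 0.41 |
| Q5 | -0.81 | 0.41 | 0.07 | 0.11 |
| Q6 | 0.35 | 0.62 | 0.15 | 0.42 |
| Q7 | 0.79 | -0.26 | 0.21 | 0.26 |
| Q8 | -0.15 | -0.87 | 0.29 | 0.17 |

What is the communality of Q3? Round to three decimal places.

0.977

h² = (-0.11)² + 0.87² + 0.22² + 0.40² = 0.0121 + 0.7569 + 0.0484 + 0.1600 = 0.9774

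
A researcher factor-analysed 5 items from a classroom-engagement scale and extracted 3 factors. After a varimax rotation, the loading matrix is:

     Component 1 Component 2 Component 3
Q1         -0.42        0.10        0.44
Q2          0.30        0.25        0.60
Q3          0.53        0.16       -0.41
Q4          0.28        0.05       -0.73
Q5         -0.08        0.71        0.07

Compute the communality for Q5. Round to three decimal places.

h² = (-0.08)² + 0.71² + 0.07² = 0.0064 + 0.5041 + 0.0049 = 0.5154

0.515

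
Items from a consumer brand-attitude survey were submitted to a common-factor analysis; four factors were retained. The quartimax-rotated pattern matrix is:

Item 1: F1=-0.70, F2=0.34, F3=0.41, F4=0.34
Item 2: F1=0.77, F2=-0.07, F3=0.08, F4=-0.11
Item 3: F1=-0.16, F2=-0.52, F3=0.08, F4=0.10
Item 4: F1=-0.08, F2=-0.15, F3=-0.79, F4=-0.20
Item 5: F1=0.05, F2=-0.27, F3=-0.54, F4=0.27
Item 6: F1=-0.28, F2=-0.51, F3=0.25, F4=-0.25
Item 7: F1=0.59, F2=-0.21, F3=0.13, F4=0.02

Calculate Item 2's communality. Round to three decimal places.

0.616

h² = 0.77² + (-0.07)² + 0.08² + (-0.11)² = 0.5929 + 0.0049 + 0.0064 + 0.0121 = 0.6163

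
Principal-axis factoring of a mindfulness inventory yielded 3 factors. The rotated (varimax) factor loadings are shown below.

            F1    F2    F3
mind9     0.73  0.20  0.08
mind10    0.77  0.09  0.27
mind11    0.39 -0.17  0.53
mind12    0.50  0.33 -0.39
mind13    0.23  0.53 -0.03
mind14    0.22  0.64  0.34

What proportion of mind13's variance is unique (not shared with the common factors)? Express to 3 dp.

h² = 0.23² + 0.53² + (-0.03)² = 0.0529 + 0.2809 + 0.0009 = 0.3347
Uniqueness u² = 1 − h² = 1 − 0.3347 = 0.6653

0.665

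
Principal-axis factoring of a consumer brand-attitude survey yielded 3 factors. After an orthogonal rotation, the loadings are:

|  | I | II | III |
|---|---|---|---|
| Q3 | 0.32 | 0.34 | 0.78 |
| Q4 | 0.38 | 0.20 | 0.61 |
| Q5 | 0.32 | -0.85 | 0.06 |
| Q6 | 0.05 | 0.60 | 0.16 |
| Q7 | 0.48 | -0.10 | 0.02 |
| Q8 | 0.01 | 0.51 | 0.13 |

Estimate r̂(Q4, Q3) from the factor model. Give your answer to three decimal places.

r̂ = Σ λ_i·λ_j across factors = (0.38)(0.32) + (0.20)(0.34) + (0.61)(0.78)
  = +0.1216 +0.0680 +0.4758 = 0.6654

0.665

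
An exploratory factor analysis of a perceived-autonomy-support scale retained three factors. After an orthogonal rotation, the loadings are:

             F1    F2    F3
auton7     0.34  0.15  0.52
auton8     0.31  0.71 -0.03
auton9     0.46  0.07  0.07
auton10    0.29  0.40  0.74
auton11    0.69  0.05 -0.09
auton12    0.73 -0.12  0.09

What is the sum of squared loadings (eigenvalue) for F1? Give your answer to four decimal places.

SS loadings for F1 = 0.34² + 0.31² + 0.46² + 0.29² + 0.69² + 0.73² = 0.1156 + 0.0961 + 0.2116 + 0.0841 + 0.4761 + 0.5329 = 1.5164

1.5164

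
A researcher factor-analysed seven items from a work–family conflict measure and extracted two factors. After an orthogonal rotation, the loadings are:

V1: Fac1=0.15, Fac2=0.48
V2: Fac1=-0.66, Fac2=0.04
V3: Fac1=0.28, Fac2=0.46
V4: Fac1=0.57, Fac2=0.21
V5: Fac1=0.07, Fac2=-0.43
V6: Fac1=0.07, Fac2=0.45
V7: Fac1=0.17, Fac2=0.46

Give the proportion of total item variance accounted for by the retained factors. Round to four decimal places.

SS loadings by factor: 0.9001, 1.0867; total = 1.9868.
Total variance with 7 standardized items is 7, so the solution explains 1.9868/7 = 0.2838.

0.2838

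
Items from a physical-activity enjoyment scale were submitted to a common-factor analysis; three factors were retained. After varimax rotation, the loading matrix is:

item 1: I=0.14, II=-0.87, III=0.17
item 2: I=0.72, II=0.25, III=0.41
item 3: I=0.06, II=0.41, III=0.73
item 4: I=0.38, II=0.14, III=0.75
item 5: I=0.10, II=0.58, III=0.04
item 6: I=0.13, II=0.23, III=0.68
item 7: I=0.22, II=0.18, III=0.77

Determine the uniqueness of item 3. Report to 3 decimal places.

0.295

h² = 0.06² + 0.41² + 0.73² = 0.0036 + 0.1681 + 0.5329 = 0.7046
Uniqueness u² = 1 − h² = 1 − 0.7046 = 0.2954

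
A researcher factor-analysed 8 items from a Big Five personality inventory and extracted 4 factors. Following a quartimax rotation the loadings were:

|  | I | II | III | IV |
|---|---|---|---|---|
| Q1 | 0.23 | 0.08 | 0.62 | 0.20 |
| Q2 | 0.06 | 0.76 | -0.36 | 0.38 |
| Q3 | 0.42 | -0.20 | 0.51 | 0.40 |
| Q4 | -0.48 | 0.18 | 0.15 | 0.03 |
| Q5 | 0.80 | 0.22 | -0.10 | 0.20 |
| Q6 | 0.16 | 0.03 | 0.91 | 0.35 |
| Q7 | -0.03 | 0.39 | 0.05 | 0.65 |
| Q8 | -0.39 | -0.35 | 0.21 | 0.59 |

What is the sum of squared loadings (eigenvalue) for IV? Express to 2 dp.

SS loadings for IV = 0.20² + 0.38² + 0.40² + 0.03² + 0.20² + 0.35² + 0.65² + 0.59² = 0.0400 + 0.1444 + 0.1600 + 0.0009 + 0.0400 + 0.1225 + 0.4225 + 0.3481 = 1.2784

1.28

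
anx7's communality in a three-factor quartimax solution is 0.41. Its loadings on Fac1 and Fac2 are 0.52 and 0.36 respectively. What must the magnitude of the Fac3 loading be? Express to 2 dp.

Under orthogonal rotation h² = Σλ², so λ_Fac3² = h² − (0.4000) = 0.41 − 0.4000 = 0.0100.
|λ| = √0.0100 = 0.1000.

0.10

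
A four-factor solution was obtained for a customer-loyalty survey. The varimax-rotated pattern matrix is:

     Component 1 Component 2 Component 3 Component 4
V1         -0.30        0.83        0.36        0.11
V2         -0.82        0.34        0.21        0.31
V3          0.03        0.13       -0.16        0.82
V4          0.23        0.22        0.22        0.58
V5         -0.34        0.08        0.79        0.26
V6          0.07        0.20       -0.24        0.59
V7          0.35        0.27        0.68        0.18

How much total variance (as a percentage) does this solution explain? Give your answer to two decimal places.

SS loadings by factor: 1.0592, 0.9891, 1.3918, 1.5651; total = 5.0052.
Total variance with 7 standardized items is 7, so the solution explains 5.0052/7 = 0.7150 = 71.50%.

71.50%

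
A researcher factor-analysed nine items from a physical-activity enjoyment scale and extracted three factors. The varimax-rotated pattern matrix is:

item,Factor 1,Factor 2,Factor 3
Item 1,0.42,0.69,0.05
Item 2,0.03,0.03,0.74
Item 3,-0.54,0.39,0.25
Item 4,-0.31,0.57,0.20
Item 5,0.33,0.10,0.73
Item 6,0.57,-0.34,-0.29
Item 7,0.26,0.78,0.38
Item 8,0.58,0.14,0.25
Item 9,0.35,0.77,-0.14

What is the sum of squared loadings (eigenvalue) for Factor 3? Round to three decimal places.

SS loadings for Factor 3 = 0.05² + 0.74² + 0.25² + 0.20² + 0.73² + (-0.29)² + 0.38² + 0.25² + (-0.14)² = 0.0025 + 0.5476 + 0.0625 + 0.0400 + 0.5329 + 0.0841 + 0.1444 + 0.0625 + 0.0196 = 1.4961

1.496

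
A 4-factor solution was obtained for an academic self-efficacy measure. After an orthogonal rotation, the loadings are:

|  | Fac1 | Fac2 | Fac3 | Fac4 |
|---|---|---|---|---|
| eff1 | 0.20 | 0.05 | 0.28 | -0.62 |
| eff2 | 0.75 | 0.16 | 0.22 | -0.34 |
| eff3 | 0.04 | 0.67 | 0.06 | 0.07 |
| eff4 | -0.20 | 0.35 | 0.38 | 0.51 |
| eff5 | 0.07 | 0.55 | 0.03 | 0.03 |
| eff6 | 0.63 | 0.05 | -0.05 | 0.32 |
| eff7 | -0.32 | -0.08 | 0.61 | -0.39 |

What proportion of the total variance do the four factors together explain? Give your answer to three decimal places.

0.533

Communalities: 0.5053, 0.7521, 0.4590, 0.5670, 0.3092, 0.5043, 0.6330; Σh² = 3.7299.
Total variance with 7 standardized items is 7, so the solution explains 3.7299/7 = 0.5328.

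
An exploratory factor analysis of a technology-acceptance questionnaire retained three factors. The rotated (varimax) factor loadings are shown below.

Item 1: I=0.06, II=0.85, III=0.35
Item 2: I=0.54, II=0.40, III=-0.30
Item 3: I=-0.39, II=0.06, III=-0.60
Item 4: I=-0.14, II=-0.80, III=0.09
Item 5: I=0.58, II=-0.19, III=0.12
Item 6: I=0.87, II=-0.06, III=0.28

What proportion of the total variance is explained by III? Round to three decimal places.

SS loadings for III = 0.35² + (-0.30)² + (-0.60)² + 0.09² + 0.12² + 0.28² = 0.6734
Proportion of variance = 0.6734 / 6 = 0.1122.

0.112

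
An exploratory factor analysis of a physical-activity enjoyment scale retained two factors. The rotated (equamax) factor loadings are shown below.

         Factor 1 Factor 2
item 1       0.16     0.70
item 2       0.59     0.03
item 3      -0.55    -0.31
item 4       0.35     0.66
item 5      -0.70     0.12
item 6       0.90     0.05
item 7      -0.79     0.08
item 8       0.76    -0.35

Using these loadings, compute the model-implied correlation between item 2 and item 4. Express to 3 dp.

r̂ = Σ λ_i·λ_j across factors = (0.59)(0.35) + (0.03)(0.66)
  = +0.2065 +0.0198 = 0.2263

0.226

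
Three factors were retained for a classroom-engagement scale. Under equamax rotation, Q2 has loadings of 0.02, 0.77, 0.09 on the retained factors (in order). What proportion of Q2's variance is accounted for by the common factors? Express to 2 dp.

h² = 0.02² + 0.77² + 0.09² = 0.0004 + 0.5929 + 0.0081 = 0.6014

0.60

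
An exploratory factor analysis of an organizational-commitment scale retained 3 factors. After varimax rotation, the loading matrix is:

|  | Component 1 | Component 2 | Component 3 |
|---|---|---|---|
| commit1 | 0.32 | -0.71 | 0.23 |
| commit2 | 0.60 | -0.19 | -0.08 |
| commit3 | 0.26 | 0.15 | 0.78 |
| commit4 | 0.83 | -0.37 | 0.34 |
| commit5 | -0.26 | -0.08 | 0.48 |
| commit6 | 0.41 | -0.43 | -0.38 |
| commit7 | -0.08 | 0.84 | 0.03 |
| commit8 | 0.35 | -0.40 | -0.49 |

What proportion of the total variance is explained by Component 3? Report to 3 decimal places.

0.175

SS loadings for Component 3 = 0.23² + (-0.08)² + 0.78² + 0.34² + 0.48² + (-0.38)² + 0.03² + (-0.49)² = 1.3991
Proportion of variance = 1.3991 / 8 = 0.1749.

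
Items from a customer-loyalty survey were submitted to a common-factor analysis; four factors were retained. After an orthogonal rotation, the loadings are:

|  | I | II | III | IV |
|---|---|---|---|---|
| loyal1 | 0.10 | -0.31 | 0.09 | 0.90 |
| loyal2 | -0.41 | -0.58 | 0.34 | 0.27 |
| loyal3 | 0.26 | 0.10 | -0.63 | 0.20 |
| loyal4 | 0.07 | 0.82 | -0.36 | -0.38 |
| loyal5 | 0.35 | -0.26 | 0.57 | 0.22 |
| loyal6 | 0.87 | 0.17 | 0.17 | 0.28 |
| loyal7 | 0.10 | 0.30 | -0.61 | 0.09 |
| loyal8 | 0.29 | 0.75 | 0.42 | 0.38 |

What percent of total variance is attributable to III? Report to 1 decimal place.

SS loadings for III = 0.09² + 0.34² + (-0.63)² + (-0.36)² + 0.57² + 0.17² + (-0.61)² + 0.42² = 1.5525
With 8 standardized items, total variance = 8. Proportion = 1.5525/8 = 0.1941 → 19.41%.

19.4%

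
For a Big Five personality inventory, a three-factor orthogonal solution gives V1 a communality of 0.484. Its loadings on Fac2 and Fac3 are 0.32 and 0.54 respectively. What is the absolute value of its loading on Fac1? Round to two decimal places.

Under orthogonal rotation h² = Σλ², so λ_Fac1² = h² − (0.3940) = 0.484 − 0.3940 = 0.0900.
|λ| = √0.0900 = 0.3000.

0.30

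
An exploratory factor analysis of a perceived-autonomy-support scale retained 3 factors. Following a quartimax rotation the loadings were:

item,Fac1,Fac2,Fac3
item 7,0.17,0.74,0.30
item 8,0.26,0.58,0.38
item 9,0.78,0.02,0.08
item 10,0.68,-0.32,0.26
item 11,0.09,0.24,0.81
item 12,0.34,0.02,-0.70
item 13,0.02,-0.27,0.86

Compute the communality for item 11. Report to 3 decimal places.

h² = 0.09² + 0.24² + 0.81² = 0.0081 + 0.0576 + 0.6561 = 0.7218

0.722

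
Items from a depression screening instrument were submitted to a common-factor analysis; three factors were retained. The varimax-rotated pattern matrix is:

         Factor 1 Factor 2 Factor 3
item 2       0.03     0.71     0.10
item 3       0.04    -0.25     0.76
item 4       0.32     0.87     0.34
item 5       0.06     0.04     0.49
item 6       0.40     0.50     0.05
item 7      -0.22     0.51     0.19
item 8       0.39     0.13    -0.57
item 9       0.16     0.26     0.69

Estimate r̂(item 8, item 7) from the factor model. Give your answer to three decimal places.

r̂ = Σ λ_i·λ_j across factors = (0.39)(-0.22) + (0.13)(0.51) + (-0.57)(0.19)
  = -0.0858 +0.0663 -0.1083 = -0.1278

-0.128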